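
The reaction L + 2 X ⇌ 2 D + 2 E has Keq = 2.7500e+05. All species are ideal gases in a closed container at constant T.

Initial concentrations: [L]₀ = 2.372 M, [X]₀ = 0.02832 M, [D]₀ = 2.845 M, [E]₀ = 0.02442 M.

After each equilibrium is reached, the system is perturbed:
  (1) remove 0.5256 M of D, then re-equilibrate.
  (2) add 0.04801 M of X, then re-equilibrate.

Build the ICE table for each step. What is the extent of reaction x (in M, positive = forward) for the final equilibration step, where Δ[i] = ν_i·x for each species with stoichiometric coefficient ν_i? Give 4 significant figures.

x = 0.02393 M

Q₀ = 2.537 vs Keq = 2.7500e+05 ⇒ Q<K, forward
Step 1:
                   L          X          D          E
  init         2.372    0.02832      2.845    0.02442
  Δ         -0.01407   -0.02813    0.02813    0.02813
  eq           2.358 1.8751e-04      2.873    0.05255
  solve Keq expr → x = 0.01407; check Q = 2.7500e+05
Then remove 0.5256 M of D.
Step 2:
                   L          X          D          E
  init         2.358 1.8751e-04      2.348    0.05255
  Δ       -1.7100e-05 -3.4199e-05 3.4199e-05 3.4199e-05
  eq           2.358 1.5331e-04      2.348    0.05259
  solve Keq expr → x = 1.7100e-05; check Q = 2.7500e+05
Then add 0.04801 M of X.
Step 3:
                   L          X          D          E
  init         2.358    0.04816      2.348    0.05259
  Δ         -0.02393   -0.04786    0.04786    0.04786
  eq           2.334 3.0034e-04      2.395     0.1004
  solve Keq expr → x = 0.02393; check Q = 2.7500e+05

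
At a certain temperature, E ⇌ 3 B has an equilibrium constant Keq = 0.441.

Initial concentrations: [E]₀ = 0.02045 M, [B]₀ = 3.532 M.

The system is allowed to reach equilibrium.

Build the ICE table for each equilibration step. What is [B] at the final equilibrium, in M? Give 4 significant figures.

Q₀ = 2155 vs Keq = 0.441 ⇒ Q>K, reverse
Step 1:
                   E          B
  Initial    0.02045      3.532
  Change       0.928     -2.784
  Equil       0.9485     0.7479
  solve Keq expr → x = -0.928; check Q = 0.441

[B]_eq = 0.7479 M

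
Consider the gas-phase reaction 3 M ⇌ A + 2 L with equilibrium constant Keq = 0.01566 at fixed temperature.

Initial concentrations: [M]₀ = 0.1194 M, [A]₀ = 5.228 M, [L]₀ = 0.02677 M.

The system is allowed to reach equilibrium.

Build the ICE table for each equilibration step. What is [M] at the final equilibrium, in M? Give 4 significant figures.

Q₀ = 2.201 vs Keq = 0.01566 ⇒ Q>K, reverse
Step 1:
                    M           A           L
  init         0.1194       5.228     0.02677
  Δ           0.03516    -0.01172    -0.02344
  eq           0.1546       5.216    0.003329
  solve Keq expr → x = -0.01172; check Q = 0.01566

[M]_eq = 0.1546 M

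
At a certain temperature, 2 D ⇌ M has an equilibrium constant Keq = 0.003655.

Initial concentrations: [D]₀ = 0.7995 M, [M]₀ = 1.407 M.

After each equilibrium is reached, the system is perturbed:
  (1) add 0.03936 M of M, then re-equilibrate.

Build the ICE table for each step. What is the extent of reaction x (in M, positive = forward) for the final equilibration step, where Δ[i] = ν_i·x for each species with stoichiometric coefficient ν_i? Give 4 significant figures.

x = -0.03741 M

Q₀ = 2.201 vs Keq = 0.003655 ⇒ Q>K, reverse
Step 1:
                   D          M
  I           0.7995      1.407
  C            2.723     -1.362
  E            3.523    0.04536
  solve Keq expr → x = -1.362; check Q = 0.003655
Then add 0.03936 M of M.
Step 2:
                   D          M
  I            3.523    0.08472
  C          0.07483   -0.03741
  E            3.598    0.04731
  solve Keq expr → x = -0.03741; check Q = 0.003655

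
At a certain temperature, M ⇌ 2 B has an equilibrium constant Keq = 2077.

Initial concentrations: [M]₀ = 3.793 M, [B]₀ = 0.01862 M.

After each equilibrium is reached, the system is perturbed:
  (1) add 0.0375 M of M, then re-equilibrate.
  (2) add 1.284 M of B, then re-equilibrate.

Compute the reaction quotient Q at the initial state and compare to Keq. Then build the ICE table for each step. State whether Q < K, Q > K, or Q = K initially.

Q₀ = 9.1406e-05 vs Keq = 2077 ⇒ Q<K, forward
Step 1:
                    M           B
  init          3.793     0.01862
  Δ            -3.766       7.531
  eq          0.02744        7.55
  solve Keq expr → x = 3.766; check Q = 2077
Then add 0.0375 M of M.
Step 2:
                    M           B
  init        0.06494        7.55
  Δ          -0.03696     0.07392
  eq          0.02798       7.624
  solve Keq expr → x = 0.03696; check Q = 2077
Then add 1.284 M of B.
Step 3:
                    M           B
  init        0.02798       8.908
  Δ           0.01005    -0.02009
  eq          0.03803       8.888
  solve Keq expr → x = -0.01005; check Q = 2077

Q₀ = 9.1406e-05; Q < K (proceeds forward)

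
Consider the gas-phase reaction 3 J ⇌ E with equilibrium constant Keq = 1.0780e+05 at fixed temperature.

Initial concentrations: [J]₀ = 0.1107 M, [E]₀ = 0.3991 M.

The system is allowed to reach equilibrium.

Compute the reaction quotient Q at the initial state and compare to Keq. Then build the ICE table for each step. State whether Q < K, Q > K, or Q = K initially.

Q₀ = 294.2; Q < K (proceeds forward)

Q₀ = 294.2 vs Keq = 1.0780e+05 ⇒ Q<K, forward
Step 1:
                  J         E
  Initial    0.1107    0.3991
  Change   -0.09483   0.03161
  Equil     0.01587    0.4307
  solve Keq expr → x = 0.03161; check Q = 1.0780e+05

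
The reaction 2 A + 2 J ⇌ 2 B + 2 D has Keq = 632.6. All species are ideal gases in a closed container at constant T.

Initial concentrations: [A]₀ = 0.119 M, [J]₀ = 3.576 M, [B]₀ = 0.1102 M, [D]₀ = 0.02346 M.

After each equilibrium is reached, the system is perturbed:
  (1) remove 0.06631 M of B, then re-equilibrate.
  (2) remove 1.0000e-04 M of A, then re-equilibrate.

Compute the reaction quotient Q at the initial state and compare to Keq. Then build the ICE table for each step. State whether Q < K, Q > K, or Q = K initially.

Q₀ = 3.6909e-05 vs Keq = 632.6 ⇒ Q<K, forward
Step 1:
                    A           J           B           D
  I             0.119       3.576      0.1102     0.02346
  C           -0.1186     -0.1186      0.1186      0.1186
  E        3.7389e-04       3.457      0.2288      0.1421
  solve Keq expr → x = 0.05931; check Q = 632.6
Then remove 0.06631 M of B.
Step 2:
                    A           J           B           D
  I        3.7389e-04       3.457      0.1625      0.1421
  C       -1.0796e-04 -1.0796e-04  1.0796e-04  1.0796e-04
  E        2.6593e-04       3.457      0.1626      0.1422
  solve Keq expr → x = 5.3981e-05; check Q = 632.6
Then remove 1.0000e-04 M of A.
Step 3:
                    A           J           B           D
  I        1.6593e-04       3.457      0.1626      0.1422
  C        9.9643e-05  9.9643e-05 -9.9643e-05 -9.9643e-05
  E        2.6557e-04       3.457      0.1625      0.1421
  solve Keq expr → x = -4.9822e-05; check Q = 632.6

Q₀ = 3.6909e-05; Q < K (proceeds forward)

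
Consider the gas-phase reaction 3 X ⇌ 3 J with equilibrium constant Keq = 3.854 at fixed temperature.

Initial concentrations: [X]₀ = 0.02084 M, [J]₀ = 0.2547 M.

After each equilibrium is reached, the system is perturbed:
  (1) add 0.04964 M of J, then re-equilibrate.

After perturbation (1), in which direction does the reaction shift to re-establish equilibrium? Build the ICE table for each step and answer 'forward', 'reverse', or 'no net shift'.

Q₀ = 1826 vs Keq = 3.854 ⇒ Q>K, reverse
Step 1:
                    X           J
  init        0.02084      0.2547
  Δ           0.08646    -0.08646
  eq           0.1073      0.1682
  solve Keq expr → x = -0.02882; check Q = 3.854
Then add 0.04964 M of J.
Step 2:
                    X           J
  init         0.1073      0.2179
  Δ           0.01933    -0.01933
  eq           0.1266      0.1985
  solve Keq expr → x = -0.006444; check Q = 3.854

Direction: reverse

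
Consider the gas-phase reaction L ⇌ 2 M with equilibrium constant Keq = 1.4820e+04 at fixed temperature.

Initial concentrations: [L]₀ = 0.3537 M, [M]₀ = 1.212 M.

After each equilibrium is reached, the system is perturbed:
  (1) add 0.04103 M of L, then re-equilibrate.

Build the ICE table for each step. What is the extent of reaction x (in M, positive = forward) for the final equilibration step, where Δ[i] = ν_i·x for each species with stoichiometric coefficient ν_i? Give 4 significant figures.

Q₀ = 4.153 vs Keq = 1.4820e+04 ⇒ Q<K, forward
Step 1:
                    L           M
  I            0.3537       1.212
  C           -0.3535      0.7069
  E        2.4846e-04       1.919
  solve Keq expr → x = 0.3535; check Q = 1.4820e+04
Then add 0.04103 M of L.
Step 2:
                    L           M
  I           0.04128       1.919
  C          -0.04101     0.08202
  E        2.7015e-04       2.001
  solve Keq expr → x = 0.04101; check Q = 1.4820e+04

x = 0.04101 M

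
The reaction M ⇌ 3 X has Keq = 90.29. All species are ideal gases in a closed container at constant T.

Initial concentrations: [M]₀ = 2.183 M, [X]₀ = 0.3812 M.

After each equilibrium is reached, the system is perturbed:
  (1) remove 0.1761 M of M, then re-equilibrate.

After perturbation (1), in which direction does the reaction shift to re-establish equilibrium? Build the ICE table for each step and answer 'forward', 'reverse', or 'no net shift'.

Direction: reverse

Q₀ = 0.02537 vs Keq = 90.29 ⇒ Q<K, forward
Step 1:
                   M          X
  init         2.183     0.3812
  Δ           -1.305      3.915
  eq          0.8781      4.296
  solve Keq expr → x = 1.305; check Q = 90.29
Then remove 0.1761 M of M.
Step 2:
                   M          X
  init         0.702      4.296
  Δ          0.06383    -0.1915
  eq          0.7658      4.104
  solve Keq expr → x = -0.06383; check Q = 90.29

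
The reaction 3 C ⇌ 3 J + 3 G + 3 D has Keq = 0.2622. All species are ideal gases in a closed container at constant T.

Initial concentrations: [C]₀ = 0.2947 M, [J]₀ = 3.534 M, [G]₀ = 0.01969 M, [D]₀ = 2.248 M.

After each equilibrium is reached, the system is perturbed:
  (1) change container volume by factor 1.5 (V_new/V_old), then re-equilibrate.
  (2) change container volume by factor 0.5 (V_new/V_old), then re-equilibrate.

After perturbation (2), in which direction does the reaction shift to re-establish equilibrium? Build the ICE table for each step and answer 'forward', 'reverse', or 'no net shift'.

Q₀ = 0.1495 vs Keq = 0.2622 ⇒ Q<K, forward
Step 1:
                    C           J           G           D
  I            0.2947       3.534     0.01969       2.248
  C         -0.003692    0.003692    0.003692    0.003692
  E             0.291       3.538     0.02338       2.252
  solve Keq expr → x = 0.001231; check Q = 0.2622
Then change container volume by factor 1.5 (V_new/V_old).
Step 2:
                    C           J           G           D
  I             0.194       2.358     0.01559       1.501
  C          -0.01603     0.01603     0.01603     0.01603
  E             0.178       2.374     0.03162       1.517
  solve Keq expr → x = 0.005344; check Q = 0.2622
Then change container volume by factor 0.5 (V_new/V_old).
Step 3:
                    C           J           G           D
  I            0.3559       4.749     0.06324       3.034
  C           0.04499    -0.04499    -0.04499    -0.04499
  E            0.4009       4.704     0.01825       2.989
  solve Keq expr → x = -0.015; check Q = 0.2622

Direction: reverse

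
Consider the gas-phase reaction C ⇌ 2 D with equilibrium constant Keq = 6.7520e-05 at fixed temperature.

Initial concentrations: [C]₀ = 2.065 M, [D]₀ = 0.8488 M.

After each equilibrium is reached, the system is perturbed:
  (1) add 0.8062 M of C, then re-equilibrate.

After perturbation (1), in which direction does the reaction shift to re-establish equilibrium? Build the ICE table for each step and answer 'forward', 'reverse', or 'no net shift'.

Q₀ = 0.3489 vs Keq = 6.7520e-05 ⇒ Q>K, reverse
Step 1:
                  C         D
  Initial     2.065    0.8488
  Change     0.4179   -0.8359
  Equil       2.483   0.01295
  solve Keq expr → x = -0.4179; check Q = 6.7520e-05
Then add 0.8062 M of C.
Step 2:
                  C         D
  Initial     3.289   0.01295
  Change  -9.7617e-04  0.001952
  Equil       3.288    0.0149
  solve Keq expr → x = 9.7617e-04; check Q = 6.7520e-05

Direction: forward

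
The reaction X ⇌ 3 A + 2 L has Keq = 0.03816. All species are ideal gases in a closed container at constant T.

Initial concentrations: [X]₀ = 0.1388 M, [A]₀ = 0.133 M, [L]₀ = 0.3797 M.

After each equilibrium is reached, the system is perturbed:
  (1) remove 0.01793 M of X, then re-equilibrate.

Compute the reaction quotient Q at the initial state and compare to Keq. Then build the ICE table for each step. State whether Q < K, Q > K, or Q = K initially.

Q₀ = 0.002444; Q < K (proceeds forward)

Q₀ = 0.002444 vs Keq = 0.03816 ⇒ Q<K, forward
Step 1:
                  X         A         L
  Initial    0.1388     0.133    0.3797
  Change   -0.04179    0.1254   0.08358
  Equil     0.09701    0.2584    0.4633
  solve Keq expr → x = 0.04179; check Q = 0.03816
Then remove 0.01793 M of X.
Step 2:
                  X         A         L
  Initial   0.07908    0.2584    0.4633
  Change   0.003607  -0.01082 -0.007214
  Equil     0.08269    0.2475    0.4561
  solve Keq expr → x = -0.003607; check Q = 0.03816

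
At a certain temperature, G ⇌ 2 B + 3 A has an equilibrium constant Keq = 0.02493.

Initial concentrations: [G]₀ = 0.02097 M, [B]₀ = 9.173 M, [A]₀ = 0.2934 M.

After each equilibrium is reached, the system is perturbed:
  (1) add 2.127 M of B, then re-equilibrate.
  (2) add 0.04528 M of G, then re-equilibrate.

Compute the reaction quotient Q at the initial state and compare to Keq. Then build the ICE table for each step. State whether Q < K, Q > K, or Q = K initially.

Q₀ = 101.3; Q > K (proceeds reverse)

Q₀ = 101.3 vs Keq = 0.02493 ⇒ Q>K, reverse
Step 1:
                  G         B         A
  Initial   0.02097     9.173    0.2934
  Change    0.08708   -0.1742   -0.2612
  Equil       0.108     8.999   0.03216
  solve Keq expr → x = -0.08708; check Q = 0.02493
Then add 2.127 M of B.
Step 2:
                  G         B         A
  Initial     0.108     11.13   0.03216
  Change   0.001373 -0.002746  -0.00412
  Equil      0.1094     11.12   0.02804
  solve Keq expr → x = -0.001373; check Q = 0.02493
Then add 0.04528 M of G.
Step 3:
                  G         B         A
  Initial    0.1547     11.12   0.02804
  Change  -0.001117  0.002234  0.003351
  Equil      0.1536     11.13   0.03139
  solve Keq expr → x = 0.001117; check Q = 0.02493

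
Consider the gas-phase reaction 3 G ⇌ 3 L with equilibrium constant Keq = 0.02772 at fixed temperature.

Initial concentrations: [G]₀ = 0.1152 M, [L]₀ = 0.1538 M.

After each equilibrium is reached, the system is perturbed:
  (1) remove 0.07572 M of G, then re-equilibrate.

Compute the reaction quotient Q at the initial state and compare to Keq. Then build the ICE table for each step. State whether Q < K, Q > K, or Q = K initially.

Q₀ = 2.38 vs Keq = 0.02772 ⇒ Q>K, reverse
Step 1:
                    G           L
  init         0.1152      0.1538
  Δ            0.0913     -0.0913
  eq           0.2065      0.0625
  solve Keq expr → x = -0.03043; check Q = 0.02772
Then remove 0.07572 M of G.
Step 2:
                    G           L
  init         0.1308      0.0625
  Δ           0.01759    -0.01759
  eq           0.1484      0.0449
  solve Keq expr → x = -0.005864; check Q = 0.02772

Q₀ = 2.38; Q > K (proceeds reverse)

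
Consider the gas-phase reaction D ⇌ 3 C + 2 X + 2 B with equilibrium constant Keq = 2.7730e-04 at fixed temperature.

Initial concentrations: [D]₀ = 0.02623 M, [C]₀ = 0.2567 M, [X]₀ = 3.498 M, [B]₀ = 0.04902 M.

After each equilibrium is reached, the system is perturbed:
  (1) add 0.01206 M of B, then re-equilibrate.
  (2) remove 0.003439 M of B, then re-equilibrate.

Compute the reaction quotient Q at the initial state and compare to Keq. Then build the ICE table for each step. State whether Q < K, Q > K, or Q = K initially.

Q₀ = 0.01896 vs Keq = 2.7730e-04 ⇒ Q>K, reverse
Step 1:
                   D          C          X          B
  init       0.02623     0.2567      3.498    0.04902
  Δ          0.01881   -0.05644   -0.03762   -0.03762
  eq         0.04504     0.2003       3.46     0.0114
  solve Keq expr → x = -0.01881; check Q = 2.7730e-04
Then add 0.01206 M of B.
Step 2:
                   D          C          X          B
  init       0.04504     0.2003       3.46    0.02346
  Δ         0.004966    -0.0149  -0.009933  -0.009933
  eq         0.05001     0.1854       3.45    0.01352
  solve Keq expr → x = -0.004966; check Q = 2.7730e-04
Then remove 0.003439 M of B.
Step 3:
                   D          C          X          B
  init       0.05001     0.1854       3.45    0.01008
  Δ        -0.001399   0.004197   0.002798   0.002798
  eq         0.04861     0.1896      3.453    0.01288
  solve Keq expr → x = 0.001399; check Q = 2.7730e-04

Q₀ = 0.01896; Q > K (proceeds reverse)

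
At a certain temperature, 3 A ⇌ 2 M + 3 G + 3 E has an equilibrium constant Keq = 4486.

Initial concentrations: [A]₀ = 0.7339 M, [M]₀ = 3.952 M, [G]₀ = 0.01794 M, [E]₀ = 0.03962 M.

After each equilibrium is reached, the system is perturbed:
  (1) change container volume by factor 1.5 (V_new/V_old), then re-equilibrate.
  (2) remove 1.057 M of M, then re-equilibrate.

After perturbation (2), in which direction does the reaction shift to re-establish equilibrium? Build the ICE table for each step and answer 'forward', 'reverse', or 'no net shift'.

Direction: forward

Q₀ = 1.4188e-08 vs Keq = 4486 ⇒ Q<K, forward
Step 1:
                   A          M          G          E
  Initial     0.7339      3.952    0.01794    0.03962
  Change     -0.6574     0.4383     0.6574     0.6574
  Equil      0.07652       4.39     0.6753      0.697
  solve Keq expr → x = 0.2191; check Q = 4486
Then change container volume by factor 1.5 (V_new/V_old).
Step 2:
                   A          M          G          E
  Initial    0.05101      2.927     0.4502     0.4647
  Change    -0.02236    0.01491    0.02236    0.02236
  Equil      0.02865      2.942     0.4726      0.487
  solve Keq expr → x = 0.007454; check Q = 4486
Then remove 1.057 M of M.
Step 3:
                   A          M          G          E
  Initial    0.02865      1.885     0.4726      0.487
  Change   -0.006722   0.004482   0.006722   0.006722
  Equil      0.02193      1.889     0.4793     0.4938
  solve Keq expr → x = 0.002241; check Q = 4486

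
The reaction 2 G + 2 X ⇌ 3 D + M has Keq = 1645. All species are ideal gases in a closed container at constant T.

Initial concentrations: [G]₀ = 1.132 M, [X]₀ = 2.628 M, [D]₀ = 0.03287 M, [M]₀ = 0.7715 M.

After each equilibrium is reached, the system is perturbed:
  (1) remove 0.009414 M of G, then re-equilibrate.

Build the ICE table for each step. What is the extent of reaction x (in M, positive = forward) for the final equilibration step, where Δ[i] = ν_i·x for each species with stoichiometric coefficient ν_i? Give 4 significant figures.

Q₀ = 3.0959e-06 vs Keq = 1645 ⇒ Q<K, forward
Step 1:
                  G         X         D         M
  init        1.132     2.628   0.03287    0.7715
  Δ          -1.092    -1.092     1.638    0.5461
  eq        0.03981     1.536     1.671     1.318
  solve Keq expr → x = 0.5461; check Q = 1645
Then remove 0.009414 M of G.
Step 2:
                  G         X         D         M
  init       0.0304     1.536     1.671     1.318
  Δ        0.008665  0.008665    -0.013 -0.004333
  eq        0.03906     1.544     1.658     1.313
  solve Keq expr → x = -0.004333; check Q = 1645

x = -0.004333 M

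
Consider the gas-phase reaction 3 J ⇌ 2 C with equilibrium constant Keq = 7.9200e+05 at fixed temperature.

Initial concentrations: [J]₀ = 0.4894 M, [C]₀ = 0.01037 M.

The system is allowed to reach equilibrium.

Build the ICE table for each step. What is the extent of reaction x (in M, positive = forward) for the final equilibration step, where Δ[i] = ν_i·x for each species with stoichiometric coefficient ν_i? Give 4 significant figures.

x = 0.1614 M

Q₀ = 9.1741e-04 vs Keq = 7.9200e+05 ⇒ Q<K, forward
Step 1:
                  J         C
  init       0.4894   0.01037
  Δ         -0.4842    0.3228
  eq       0.005194    0.3332
  solve Keq expr → x = 0.1614; check Q = 7.9200e+05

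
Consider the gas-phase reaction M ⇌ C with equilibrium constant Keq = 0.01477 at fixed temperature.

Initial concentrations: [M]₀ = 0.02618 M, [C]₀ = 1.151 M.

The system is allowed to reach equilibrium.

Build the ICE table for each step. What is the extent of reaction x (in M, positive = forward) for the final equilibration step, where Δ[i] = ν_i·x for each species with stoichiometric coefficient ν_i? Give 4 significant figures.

Q₀ = 43.96 vs Keq = 0.01477 ⇒ Q>K, reverse
Step 1:
                  M         C
  Initial   0.02618     1.151
  Change      1.134    -1.134
  Equil        1.16   0.01713
  solve Keq expr → x = -1.134; check Q = 0.01477

x = -1.134 M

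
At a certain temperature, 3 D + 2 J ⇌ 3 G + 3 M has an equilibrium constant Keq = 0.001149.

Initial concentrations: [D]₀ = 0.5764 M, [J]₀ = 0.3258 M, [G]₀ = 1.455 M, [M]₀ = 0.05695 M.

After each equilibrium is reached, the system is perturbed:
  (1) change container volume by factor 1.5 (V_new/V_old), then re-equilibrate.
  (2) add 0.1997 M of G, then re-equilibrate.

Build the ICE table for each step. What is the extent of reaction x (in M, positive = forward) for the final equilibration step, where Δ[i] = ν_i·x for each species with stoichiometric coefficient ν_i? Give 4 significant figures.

Q₀ = 0.02799 vs Keq = 0.001149 ⇒ Q>K, reverse
Step 1:
                   D          J          G          M
  I           0.5764     0.3258      1.455    0.05695
  C          0.03462    0.02308   -0.03462   -0.03462
  E            0.611     0.3489       1.42    0.02233
  solve Keq expr → x = -0.01154; check Q = 0.001149
Then change container volume by factor 1.5 (V_new/V_old).
Step 2:
                   D          J          G          M
  I           0.4073     0.2326     0.9469    0.01489
  C        -0.001973  -0.001315   0.001973   0.001973
  E           0.4054     0.2313     0.9489    0.01686
  solve Keq expr → x = 6.5754e-04; check Q = 0.001149
Then add 0.1997 M of G.
Step 3:
                   D          J          G          M
  I           0.4054     0.2313      1.149    0.01686
  C          0.00273    0.00182   -0.00273   -0.00273
  E           0.4081     0.2331      1.146    0.01413
  solve Keq expr → x = -9.1010e-04; check Q = 0.001149

x = -9.1010e-04 M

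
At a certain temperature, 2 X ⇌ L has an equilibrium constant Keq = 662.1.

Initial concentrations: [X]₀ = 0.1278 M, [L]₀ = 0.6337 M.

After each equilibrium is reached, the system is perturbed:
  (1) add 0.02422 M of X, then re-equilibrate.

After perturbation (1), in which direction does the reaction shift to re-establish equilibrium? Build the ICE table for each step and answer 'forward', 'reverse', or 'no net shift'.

Direction: forward

Q₀ = 38.8 vs Keq = 662.1 ⇒ Q<K, forward
Step 1:
                    X           L
  Initial      0.1278      0.6337
  Change     -0.09572     0.04786
  Equil       0.03208      0.6816
  solve Keq expr → x = 0.04786; check Q = 662.1
Then add 0.02422 M of X.
Step 2:
                    X           L
  Initial      0.0563      0.6816
  Change     -0.02394     0.01197
  Equil       0.03236      0.6935
  solve Keq expr → x = 0.01197; check Q = 662.1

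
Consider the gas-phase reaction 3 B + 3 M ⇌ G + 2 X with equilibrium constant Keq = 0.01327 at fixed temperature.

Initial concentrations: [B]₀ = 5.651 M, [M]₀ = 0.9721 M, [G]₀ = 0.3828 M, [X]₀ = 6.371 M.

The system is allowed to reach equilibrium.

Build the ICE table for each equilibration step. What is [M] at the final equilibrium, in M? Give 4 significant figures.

Q₀ = 0.09373 vs Keq = 0.01327 ⇒ Q>K, reverse
Step 1:
                  B         M         G         X
  I           5.651    0.9721    0.3828     6.371
  C          0.4476    0.4476   -0.1492   -0.2984
  E           6.099      1.42    0.2336     6.073
  solve Keq expr → x = -0.1492; check Q = 0.01327

[M]_eq = 1.42 M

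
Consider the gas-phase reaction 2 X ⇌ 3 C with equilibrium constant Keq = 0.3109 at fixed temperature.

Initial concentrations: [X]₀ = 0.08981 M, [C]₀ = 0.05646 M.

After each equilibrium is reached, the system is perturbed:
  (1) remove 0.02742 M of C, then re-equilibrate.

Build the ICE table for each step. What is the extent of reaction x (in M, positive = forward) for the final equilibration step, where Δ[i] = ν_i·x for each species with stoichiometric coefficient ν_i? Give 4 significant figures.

x = 0.005085 M

Q₀ = 0.02231 vs Keq = 0.3109 ⇒ Q<K, forward
Step 1:
                  X         C
  I         0.08981   0.05646
  C        -0.03081   0.04621
  E           0.059    0.1027
  solve Keq expr → x = 0.0154; check Q = 0.3109
Then remove 0.02742 M of C.
Step 2:
                  X         C
  I           0.059   0.07525
  C        -0.01017   0.01525
  E         0.04883   0.09051
  solve Keq expr → x = 0.005085; check Q = 0.3109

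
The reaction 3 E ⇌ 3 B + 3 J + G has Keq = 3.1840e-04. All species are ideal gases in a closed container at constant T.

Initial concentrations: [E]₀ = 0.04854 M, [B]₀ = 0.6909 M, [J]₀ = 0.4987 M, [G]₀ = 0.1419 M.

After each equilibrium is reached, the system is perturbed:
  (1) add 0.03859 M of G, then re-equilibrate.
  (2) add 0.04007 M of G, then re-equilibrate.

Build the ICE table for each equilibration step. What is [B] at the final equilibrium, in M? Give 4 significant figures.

[B]_eq = 0.3511 M

Q₀ = 50.75 vs Keq = 3.1840e-04 ⇒ Q>K, reverse
Step 1:
                    E           B           J           G
  Initial     0.04854      0.6909      0.4987      0.1419
  Change       0.3094     -0.3094     -0.3094     -0.1031
  Equil        0.3579      0.3815      0.1893     0.03877
  solve Keq expr → x = -0.1031; check Q = 3.1840e-04
Then add 0.03859 M of G.
Step 2:
                    E           B           J           G
  Initial      0.3579      0.3815      0.1893     0.07736
  Change      0.01847    -0.01847    -0.01847   -0.006158
  Equil        0.3764       0.363      0.1708      0.0712
  solve Keq expr → x = -0.006158; check Q = 3.1840e-04
Then add 0.04007 M of G.
Step 3:
                    E           B           J           G
  Initial      0.3764       0.363      0.1708      0.1113
  Change       0.0119     -0.0119     -0.0119   -0.003968
  Equil        0.3883      0.3511      0.1589      0.1073
  solve Keq expr → x = -0.003968; check Q = 3.1840e-04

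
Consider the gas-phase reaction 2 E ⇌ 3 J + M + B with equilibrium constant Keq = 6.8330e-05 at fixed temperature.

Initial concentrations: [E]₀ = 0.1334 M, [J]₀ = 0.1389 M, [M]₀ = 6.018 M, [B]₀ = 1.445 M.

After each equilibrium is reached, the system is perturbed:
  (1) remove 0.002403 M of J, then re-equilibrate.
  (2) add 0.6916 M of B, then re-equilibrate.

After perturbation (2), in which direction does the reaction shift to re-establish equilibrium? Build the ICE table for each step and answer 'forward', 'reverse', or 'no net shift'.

Q₀ = 1.31 vs Keq = 6.8330e-05 ⇒ Q>K, reverse
Step 1:
                  E         J         M         B
  I          0.1334    0.1389     6.018     1.445
  C         0.08769   -0.1315  -0.04385  -0.04385
  E          0.2211  0.007362     5.974     1.401
  solve Keq expr → x = -0.04385; check Q = 6.8330e-05
Then remove 0.002403 M of J.
Step 2:
                  E         J         M         B
  I          0.2211  0.004959     5.974     1.401
  C       -0.001577  0.002366 7.8875e-04 7.8875e-04
  E          0.2195  0.007325     5.975     1.402
  solve Keq expr → x = 7.8875e-04; check Q = 6.8330e-05
Then add 0.6916 M of B.
Step 3:
                  E         J         M         B
  I          0.2195  0.007325     5.975     2.094
  C       6.0292e-04 -9.0438e-04 -3.0146e-04 -3.0146e-04
  E          0.2201  0.006421     5.975     2.093
  solve Keq expr → x = -3.0146e-04; check Q = 6.8330e-05

Direction: reverse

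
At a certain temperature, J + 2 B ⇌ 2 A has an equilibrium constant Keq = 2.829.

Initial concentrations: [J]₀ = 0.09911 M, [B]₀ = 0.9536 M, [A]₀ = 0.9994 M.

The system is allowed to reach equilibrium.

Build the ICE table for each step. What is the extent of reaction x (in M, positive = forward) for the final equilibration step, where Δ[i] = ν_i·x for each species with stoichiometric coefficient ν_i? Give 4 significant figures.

x = -0.08828 M

Q₀ = 11.08 vs Keq = 2.829 ⇒ Q>K, reverse
Step 1:
                  J         B         A
  init      0.09911    0.9536    0.9994
  Δ         0.08828    0.1766   -0.1766
  eq         0.1874      1.13    0.8228
  solve Keq expr → x = -0.08828; check Q = 2.829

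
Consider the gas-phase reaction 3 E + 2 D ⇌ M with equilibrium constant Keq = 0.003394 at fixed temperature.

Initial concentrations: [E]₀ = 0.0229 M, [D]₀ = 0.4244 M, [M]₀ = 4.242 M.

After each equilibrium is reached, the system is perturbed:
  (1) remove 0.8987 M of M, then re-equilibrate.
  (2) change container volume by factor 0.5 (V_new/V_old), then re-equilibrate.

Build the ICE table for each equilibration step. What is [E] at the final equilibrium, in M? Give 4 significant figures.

Q₀ = 1.9612e+06 vs Keq = 0.003394 ⇒ Q>K, reverse
Step 1:
                  E         D         M
  I          0.0229    0.4244     4.242
  C           4.254     2.836    -1.418
  E           4.277     3.261     2.824
  solve Keq expr → x = -1.418; check Q = 0.003394
Then remove 0.8987 M of M.
Step 2:
                  E         D         M
  I           4.277     3.261     1.925
  C         -0.2909   -0.1939   0.09697
  E           3.986     3.067     2.022
  solve Keq expr → x = 0.09697; check Q = 0.003394
Then change container volume by factor 0.5 (V_new/V_old).
Step 3:
                  E         D         M
  I           7.973     6.133     4.044
  C          -3.339    -2.226     1.113
  E           4.634     3.908     5.157
  solve Keq expr → x = 1.113; check Q = 0.003394

[E]_eq = 4.634 M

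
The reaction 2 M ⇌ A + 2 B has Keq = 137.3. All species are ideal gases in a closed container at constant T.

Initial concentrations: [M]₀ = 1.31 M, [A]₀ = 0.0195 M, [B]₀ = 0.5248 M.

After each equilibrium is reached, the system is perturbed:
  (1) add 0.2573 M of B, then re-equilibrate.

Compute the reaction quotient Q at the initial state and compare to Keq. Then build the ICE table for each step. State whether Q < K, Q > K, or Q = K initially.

Q₀ = 0.00313; Q < K (proceeds forward)

Q₀ = 0.00313 vs Keq = 137.3 ⇒ Q<K, forward
Step 1:
                    M           A           B
  init           1.31      0.0195      0.5248
  Δ            -1.195      0.5974       1.195
  eq           0.1153      0.6169        1.72
  solve Keq expr → x = 0.5974; check Q = 137.3
Then add 0.2573 M of B.
Step 2:
                    M           A           B
  init         0.1153      0.6169       1.977
  Δ           0.01539   -0.007696    -0.01539
  eq           0.1307      0.6092       1.961
  solve Keq expr → x = -0.007696; check Q = 137.3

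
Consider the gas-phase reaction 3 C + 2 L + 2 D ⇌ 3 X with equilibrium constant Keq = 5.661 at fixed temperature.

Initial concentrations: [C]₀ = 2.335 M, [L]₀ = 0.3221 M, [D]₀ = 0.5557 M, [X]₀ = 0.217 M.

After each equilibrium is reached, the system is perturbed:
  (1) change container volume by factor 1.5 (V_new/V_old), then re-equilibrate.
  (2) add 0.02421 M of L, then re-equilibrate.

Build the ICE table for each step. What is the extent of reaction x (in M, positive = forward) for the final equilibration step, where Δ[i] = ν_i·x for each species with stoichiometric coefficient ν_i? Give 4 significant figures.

Q₀ = 0.02505 vs Keq = 5.661 ⇒ Q<K, forward
Step 1:
                    C           L           D           X
  Initial       2.335      0.3221      0.5557       0.217
  Change        -0.28     -0.1867     -0.1867        0.28
  Equil         2.055      0.1354       0.369       0.497
  solve Keq expr → x = 0.09333; check Q = 5.661
Then change container volume by factor 1.5 (V_new/V_old).
Step 2:
                    C           L           D           X
  Initial        1.37      0.0903       0.246      0.3313
  Change      0.05499     0.03666     0.03666    -0.05499
  Equil         1.425       0.127      0.2827      0.2763
  solve Keq expr → x = -0.01833; check Q = 5.661
Then add 0.02421 M of L.
Step 3:
                    C           L           D           X
  Initial       1.425      0.1512      0.2827      0.2763
  Change     -0.01312   -0.008749   -0.008749     0.01312
  Equil         1.412      0.1424      0.2739      0.2895
  solve Keq expr → x = 0.004375; check Q = 5.661

x = 0.004375 M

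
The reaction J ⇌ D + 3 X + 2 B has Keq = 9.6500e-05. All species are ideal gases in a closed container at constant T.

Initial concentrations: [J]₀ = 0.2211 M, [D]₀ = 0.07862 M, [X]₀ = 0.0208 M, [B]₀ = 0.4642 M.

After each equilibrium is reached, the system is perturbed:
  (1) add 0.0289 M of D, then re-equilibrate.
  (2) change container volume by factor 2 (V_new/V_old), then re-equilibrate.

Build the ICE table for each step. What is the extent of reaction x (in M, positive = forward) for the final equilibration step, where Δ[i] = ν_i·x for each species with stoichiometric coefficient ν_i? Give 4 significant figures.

x = 0.02008 M

Q₀ = 6.8952e-07 vs Keq = 9.6500e-05 ⇒ Q<K, forward
Step 1:
                    J           D           X           B
  Initial      0.2211     0.07862      0.0208      0.4642
  Change     -0.02298     0.02298     0.06895     0.04597
  Equil        0.1981      0.1016     0.08975      0.5102
  solve Keq expr → x = 0.02298; check Q = 9.6500e-05
Then add 0.0289 M of D.
Step 2:
                    J           D           X           B
  Initial      0.1981      0.1305     0.08975      0.5102
  Change     0.002012   -0.002012   -0.006036   -0.004024
  Equil        0.2001      0.1285     0.08372      0.5061
  solve Keq expr → x = -0.002012; check Q = 9.6500e-05
Then change container volume by factor 2 (V_new/V_old).
Step 3:
                    J           D           X           B
  Initial      0.1001     0.06425     0.04186      0.2531
  Change     -0.02008     0.02008     0.06025     0.04016
  Equil       0.07998     0.08433      0.1021      0.2932
  solve Keq expr → x = 0.02008; check Q = 9.6500e-05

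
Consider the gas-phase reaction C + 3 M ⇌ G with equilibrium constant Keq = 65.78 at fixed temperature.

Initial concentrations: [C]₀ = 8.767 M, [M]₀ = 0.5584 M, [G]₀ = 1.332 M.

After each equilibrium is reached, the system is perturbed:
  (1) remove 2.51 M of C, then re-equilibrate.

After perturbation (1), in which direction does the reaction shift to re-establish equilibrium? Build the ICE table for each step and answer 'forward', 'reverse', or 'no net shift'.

Direction: reverse

Q₀ = 0.8726 vs Keq = 65.78 ⇒ Q<K, forward
Step 1:
                   C          M          G
  I            8.767     0.5584      1.332
  C          -0.1403     -0.421     0.1403
  E            8.627     0.1374      1.472
  solve Keq expr → x = 0.1403; check Q = 65.78
Then remove 2.51 M of C.
Step 2:
                   C          M          G
  I            6.117     0.1374      1.472
  C         0.005483    0.01645  -0.005483
  E            6.122     0.1539      1.467
  solve Keq expr → x = -0.005483; check Q = 65.78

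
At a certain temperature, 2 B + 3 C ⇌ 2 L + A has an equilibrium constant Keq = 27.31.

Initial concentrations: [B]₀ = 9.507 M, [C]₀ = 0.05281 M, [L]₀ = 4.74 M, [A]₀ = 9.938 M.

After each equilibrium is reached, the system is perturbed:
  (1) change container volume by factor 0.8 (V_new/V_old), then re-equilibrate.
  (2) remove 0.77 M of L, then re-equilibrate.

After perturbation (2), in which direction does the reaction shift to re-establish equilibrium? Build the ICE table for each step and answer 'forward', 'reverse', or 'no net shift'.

Q₀ = 1.6773e+04 vs Keq = 27.31 ⇒ Q>K, reverse
Step 1:
                   B          C          L          A
  I            9.507    0.05281       4.74      9.938
  C           0.2475     0.3712    -0.2475    -0.1237
  E            9.754      0.424      4.493      9.814
  solve Keq expr → x = -0.1237; check Q = 27.31
Then change container volume by factor 0.8 (V_new/V_old).
Step 2:
                   B          C          L          A
  I            12.19       0.53      5.616      12.27
  C          -0.0462   -0.06931     0.0462     0.0231
  E            12.15     0.4607      5.662      12.29
  solve Keq expr → x = 0.0231; check Q = 27.31
Then remove 0.77 M of L.
Step 3:
                   B          C          L          A
  I            12.15     0.4607      4.892      12.29
  C         -0.02698   -0.04047    0.02698    0.01349
  E            12.12     0.4202      4.919       12.3
  solve Keq expr → x = 0.01349; check Q = 27.31

Direction: forward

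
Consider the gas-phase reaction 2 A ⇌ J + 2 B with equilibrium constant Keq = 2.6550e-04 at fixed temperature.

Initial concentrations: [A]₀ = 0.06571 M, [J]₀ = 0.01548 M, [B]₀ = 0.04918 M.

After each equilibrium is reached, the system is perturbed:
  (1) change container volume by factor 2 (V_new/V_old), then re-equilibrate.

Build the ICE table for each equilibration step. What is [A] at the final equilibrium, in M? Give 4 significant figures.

[A]_eq = 0.04333 M

Q₀ = 0.008671 vs Keq = 2.6550e-04 ⇒ Q>K, reverse
Step 1:
                    A           J           B
  I           0.06571     0.01548     0.04918
  C           0.02413    -0.01207    -0.02413
  E           0.08984    0.003415     0.02505
  solve Keq expr → x = -0.01207; check Q = 2.6550e-04
Then change container volume by factor 2 (V_new/V_old).
Step 2:
                    A           J           B
  I           0.04492    0.001707     0.01252
  C         -0.001589  7.9473e-04    0.001589
  E           0.04333    0.002502     0.01411
  solve Keq expr → x = 7.9473e-04; check Q = 2.6550e-04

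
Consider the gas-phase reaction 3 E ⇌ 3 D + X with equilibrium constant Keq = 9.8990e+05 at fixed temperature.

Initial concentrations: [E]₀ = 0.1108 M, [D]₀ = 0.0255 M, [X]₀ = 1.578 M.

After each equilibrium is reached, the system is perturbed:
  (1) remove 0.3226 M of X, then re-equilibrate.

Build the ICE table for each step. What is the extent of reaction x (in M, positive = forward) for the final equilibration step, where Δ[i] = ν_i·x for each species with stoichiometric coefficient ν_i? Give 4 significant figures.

Q₀ = 0.01924 vs Keq = 9.8990e+05 ⇒ Q<K, forward
Step 1:
                   E          D          X
  init        0.1108     0.0255      1.578
  Δ          -0.1092     0.1092     0.0364
  eq        0.001586     0.1347      1.614
  solve Keq expr → x = 0.0364; check Q = 9.8990e+05
Then remove 0.3226 M of X.
Step 2:
                   E          D          X
  init      0.001586     0.1347      1.292
  Δ       -1.1232e-04 1.1232e-04 3.7439e-05
  eq        0.001473     0.1348      1.292
  solve Keq expr → x = 3.7439e-05; check Q = 9.8990e+05

x = 3.7439e-05 M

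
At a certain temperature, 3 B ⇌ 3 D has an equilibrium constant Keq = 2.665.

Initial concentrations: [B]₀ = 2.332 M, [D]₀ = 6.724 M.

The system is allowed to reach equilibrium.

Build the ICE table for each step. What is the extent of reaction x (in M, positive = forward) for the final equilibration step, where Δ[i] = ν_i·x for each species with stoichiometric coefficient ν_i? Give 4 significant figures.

x = -0.4876 M

Q₀ = 23.97 vs Keq = 2.665 ⇒ Q>K, reverse
Step 1:
                    B           D
  I             2.332       6.724
  C             1.463      -1.463
  E             3.795       5.261
  solve Keq expr → x = -0.4876; check Q = 2.665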